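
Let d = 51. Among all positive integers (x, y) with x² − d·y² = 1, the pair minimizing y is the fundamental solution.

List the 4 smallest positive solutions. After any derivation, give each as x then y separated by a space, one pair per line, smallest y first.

d=51: √d = [7; 7,14] (ℓ=2, even), read p_1/q_1
step 0: (7, 1)  from 7·(1,0) + (0,1)
step 1: (50, 7)  from 7·(7,1) + (1,0)
fundamental: x₁=50, y₁=7  (since 2500 − 51·49 = 1)
(50+7√51)^2 = 4999 + 700√51
(50+7√51)^3 = 499850 + 69993√51
(50+7√51)^4 = 49980001 + 6998600√51

50 7
4999 700
499850 69993
49980001 6998600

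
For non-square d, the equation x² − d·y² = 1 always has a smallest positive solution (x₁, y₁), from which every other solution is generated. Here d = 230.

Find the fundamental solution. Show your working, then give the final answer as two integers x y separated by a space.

[15; 6,30] for √230; ℓ=2 ⇒ convergent index 1
step 0: (15, 1)  from 15·(1,0) + (0,1)
step 1: (91, 6)  from 6·(15,1) + (1,0)
(x₁, y₁) = (91, 6);  91² − 230·6² = 1 ✓

91 6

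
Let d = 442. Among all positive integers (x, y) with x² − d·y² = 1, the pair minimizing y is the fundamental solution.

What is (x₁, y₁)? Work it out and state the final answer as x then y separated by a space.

883 42

√442 = [21; 42, …], period ℓ=1 (odd) → k=1
k=0  a_k=21  p_k/q_k = 21/1
k=1  a_k=42  p_k/q_k = 883/42
fundamental: x₁=883, y₁=42  (since 779689 − 442·1764 = 1)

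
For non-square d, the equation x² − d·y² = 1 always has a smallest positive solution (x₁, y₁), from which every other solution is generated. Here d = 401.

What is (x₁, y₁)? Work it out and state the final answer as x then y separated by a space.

801 40

√401 → a₀=20, period (40); ℓ=1 odd so k=1
k=0  a_k=20  p_k/q_k = 20/1
k=1  a_k=40  p_k/q_k = 801/40
(x₁, y₁) = (801, 40);  801² − 401·40² = 1 ✓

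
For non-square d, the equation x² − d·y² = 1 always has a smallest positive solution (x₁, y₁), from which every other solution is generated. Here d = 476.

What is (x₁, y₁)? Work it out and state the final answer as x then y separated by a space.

√476 → a₀=21, period (1,4,2,10,2,4,1,42); ℓ=8 even so k=7
step 0: (21, 1)  from 21·(1,0) + (0,1)
…
step 3: (240, 11)  from 2·(109,5) + (22,1)
…
step 5: (5258, 241)  from 2·(2509,115) + (240,11)
step 6: (23541, 1079)  from 4·(5258,241) + (2509,115)
step 7: (28799, 1320)  from 1·(23541,1079) + (5258,241)
fundamental: x₁=28799, y₁=1320  (since 829382401 − 476·1742400 = 1)

28799 1320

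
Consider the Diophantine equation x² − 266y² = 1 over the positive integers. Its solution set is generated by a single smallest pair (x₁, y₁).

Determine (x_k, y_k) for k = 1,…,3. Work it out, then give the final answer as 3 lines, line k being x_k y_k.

685 42
938449 57540
1285674445 78829758

√266 → a₀=16, period (3,4,3,32); ℓ=4 even so k=3
k=0  a_k=16  p_k/q_k = 16/1
…
k=2  a_k=4  p_k/q_k = 212/13
k=3  a_k=3  p_k/q_k = 685/42
→ (685, 42).  Check: 685²=469225, 266·42²=469224, difference 1.
k=2:  x_2 = 685·685+266·42·42 = 938449,  y_2 = 685·42+42·685 = 57540
k=3:  x_3 = 685·938449+266·42·57540 = 1285674445,  y_3 = 685·57540+42·938449 = 78829758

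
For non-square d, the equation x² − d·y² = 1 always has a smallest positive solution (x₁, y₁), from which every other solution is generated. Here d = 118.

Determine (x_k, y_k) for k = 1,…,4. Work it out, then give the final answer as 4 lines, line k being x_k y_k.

[10; 1,6,3,2,10,2,3,6,1,20] for √118; ℓ=10 ⇒ convergent index 9
a_0=10:  p_0=10·1+0=10,  q_0=10·0+1=1
a_1=1:  p_1=1·10+1=11,  q_1=1·1+0=1
a_2=6:  p_2=6·11+10=76,  q_2=6·1+1=7
a_3=3:  p_3=3·76+11=239,  q_3=3·7+1=22
a_4=2:  p_4=2·239+76=554,  q_4=2·22+7=51
a_5=10:  p_5=10·554+239=5779,  q_5=10·51+22=532
a_6=2:  p_6=2·5779+554=12112,  q_6=2·532+51=1115
a_7=3:  p_7=3·12112+5779=42115,  q_7=3·1115+532=3877
a_8=6:  p_8=6·42115+12112=264802,  q_8=6·3877+1115=24377
a_9=1:  p_9=1·264802+42115=306917,  q_9=1·24377+3877=28254
(x₁, y₁) = (306917, 28254);  306917² − 118·28254² = 1 ✓
k=2:  x_2 = 306917·306917+118·28254·28254 = 188396089777,  y_2 = 306917·28254+28254·306917 = 17343265836
k=3:  x_3 = 306917·188396089777+118·28254·17343265836 = 115643925371868101,  y_3 = 306917·17343265836+28254·188396089777 = 10645886241146970
k=4:  x_4 = 306917·115643925371868101+118·28254·10645886241146970 = 70986173286526887819457,  y_4 = 306917·10645886241146970+28254·115643925371868101 = 6534806934930865917144

306917 28254
188396089777 17343265836
115643925371868101 10645886241146970
70986173286526887819457 6534806934930865917144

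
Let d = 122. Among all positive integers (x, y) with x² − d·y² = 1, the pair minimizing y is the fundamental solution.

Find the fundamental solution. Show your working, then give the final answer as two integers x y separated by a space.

[11; 22] for √122; ℓ=1 ⇒ convergent index 1
a_0=11:  p_0=11·1+0=11,  q_0=11·0+1=1
a_1=22:  p_1=22·11+1=243,  q_1=22·1+0=22
→ (243, 22).  Check: 243²=59049, 122·22²=59048, difference 1.

243 22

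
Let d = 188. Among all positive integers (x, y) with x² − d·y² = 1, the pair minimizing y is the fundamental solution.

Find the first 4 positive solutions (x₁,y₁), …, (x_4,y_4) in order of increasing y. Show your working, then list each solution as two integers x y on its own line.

4607 336
42448897 3095904
391124132351 28525659120
3603817713033217 262835420035776

√188 = [13; 1,2,2,6,2,2,1,26, …], period ℓ=8 (even) → k=7
step 0: (13, 1)  from 13·(1,0) + (0,1)
…
step 6: (3277, 239)  from 2·(1330,97) + (617,45)
step 7: (4607, 336)  from 1·(3277,239) + (1330,97)
fundamental: x₁=4607, y₁=336  (since 21224449 − 188·112896 = 1)
k=2:  x_2 = 4607·4607+188·336·336 = 42448897,  y_2 = 4607·336+336·4607 = 3095904
k=3:  x_3 = 4607·42448897+188·336·3095904 = 391124132351,  y_3 = 4607·3095904+336·42448897 = 28525659120
k=4:  x_4 = 4607·391124132351+188·336·28525659120 = 3603817713033217,  y_4 = 4607·28525659120+336·391124132351 = 262835420035776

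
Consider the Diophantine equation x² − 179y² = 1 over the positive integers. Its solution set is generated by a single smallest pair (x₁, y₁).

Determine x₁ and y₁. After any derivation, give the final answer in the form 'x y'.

[13; 2,1,1,1,3,…,1,2,26] for √179; ℓ=14 ⇒ convergent index 13
step 0: (13, 1)  from 13·(1,0) + (0,1)
step 1: (27, 2)  from 2·(13,1) + (1,0)
step 2: (40, 3)  from 1·(27,2) + (13,1)
…
step 6: (2047, 153)  from 5·(388,29) + (107,8)
…
step 8: (137042, 10243)  from 5·(26999,2018) + (2047,153)
step 9: (438125, 32747)  from 3·(137042,10243) + (26999,2018)
…
step 12: (1588459, 118727)  from 1·(1013292,75737) + (575167,42990)
step 13: (4190210, 313191)  from 2·(1588459,118727) + (1013292,75737)
fundamental: x₁=4190210, y₁=313191  (since 17557859844100 − 179·98088602481 = 1)

4190210 313191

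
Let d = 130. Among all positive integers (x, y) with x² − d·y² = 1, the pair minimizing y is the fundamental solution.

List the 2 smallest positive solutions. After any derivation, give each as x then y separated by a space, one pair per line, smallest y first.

6499 570
84474001 7408860

√130 = [11; 2,2,22, …], period ℓ=3 (odd) → k=5
i=0: a=11 ⇒ p=11, q=1
…
i=4: a=2 ⇒ p=2611, q=229
i=5: a=2 ⇒ p=6499, q=570
(x₁, y₁) = (6499, 570);  6499² − 130·570² = 1 ✓
k=2:  x_2 = 6499·6499+130·570·570 = 84474001,  y_2 = 6499·570+570·6499 = 7408860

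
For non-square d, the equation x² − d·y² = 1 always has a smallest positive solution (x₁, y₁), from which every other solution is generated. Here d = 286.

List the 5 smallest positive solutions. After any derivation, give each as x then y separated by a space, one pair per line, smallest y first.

561835 33222
631317134449 37330564740
709392124465745995 41947235681362578
797122648497793485067201 47134850318039357456520
895702806436806213240996001675 52964017256829337557486465822

d=286: √d = [16; 1,10,3,3,2,3,3,10,1,32] (ℓ=10, even), read p_9/q_9
a_0=16:  p_0=16·1+0=16,  q_0=16·0+1=1
a_1=1:  p_1=1·16+1=17,  q_1=1·1+0=1
a_2=10:  p_2=10·17+16=186,  q_2=10·1+1=11
a_3=3:  p_3=3·186+17=575,  q_3=3·11+1=34
a_4=3:  p_4=3·575+186=1911,  q_4=3·34+11=113
…
a_8=10:  p_8=10·49703+15102=512132,  q_8=10·2939+893=30283
a_9=1:  p_9=1·512132+49703=561835,  q_9=1·30283+2939=33222
→ (561835, 33222).  Check: 561835²=315658567225, 286·33222²=315658567224, difference 1.
k=2:  x_2 = 561835·561835+286·33222·33222 = 631317134449,  y_2 = 561835·33222+33222·561835 = 37330564740
k=3:  x_3 = 561835·631317134449+286·33222·37330564740 = 709392124465745995,  y_3 = 561835·37330564740+33222·631317134449 = 41947235681362578
k=4:  x_4 = 561835·709392124465745995+286·33222·41947235681362578 = 797122648497793485067201,  y_4 = 561835·41947235681362578+33222·709392124465745995 = 47134850318039357456520
k=5:  x_5 = 561835·797122648497793485067201+286·33222·47134850318039357456520 = 895702806436806213240996001675,  y_5 = 561835·47134850318039357456520+33222·797122648497793485067201 = 52964017256829337557486465822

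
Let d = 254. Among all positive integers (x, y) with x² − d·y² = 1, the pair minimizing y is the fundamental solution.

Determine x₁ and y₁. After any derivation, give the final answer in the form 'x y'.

255 16

√254 = [15; 1,14,1,30, …], period ℓ=4 (even) → k=3
step 0: (15, 1)  from 15·(1,0) + (0,1)
step 1: (16, 1)  from 1·(15,1) + (1,0)
step 2: (239, 15)  from 14·(16,1) + (15,1)
step 3: (255, 16)  from 1·(239,15) + (16,1)
(x₁, y₁) = (255, 16);  255² − 254·16² = 1 ✓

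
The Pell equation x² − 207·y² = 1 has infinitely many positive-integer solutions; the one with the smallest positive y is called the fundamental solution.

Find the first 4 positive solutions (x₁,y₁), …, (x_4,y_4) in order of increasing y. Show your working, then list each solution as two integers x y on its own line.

1151 80
2649601 184160
6099380351 423936240
14040770918401 975901040320

[14; 2,1,1,2,1,1,2,28] for √207; ℓ=8 ⇒ convergent index 7
i=0: a=14 ⇒ p=14, q=1
…
i=3: a=1 ⇒ p=72, q=5
…
i=6: a=1 ⇒ p=446, q=31
i=7: a=2 ⇒ p=1151, q=80
→ (1151, 80).  Check: 1151²=1324801, 207·80²=1324800, difference 1.
n=2: (1151,80)∘(1151,80) = (1151·1151+207·80·80, 1151·80+80·1151) = (2649601,184160)
n=3: (2649601,184160)∘(1151,80) = (1151·2649601+207·80·184160, 1151·184160+80·2649601) = (6099380351,423936240)
n=4: (6099380351,423936240)∘(1151,80) = (1151·6099380351+207·80·423936240, 1151·423936240+80·6099380351) = (14040770918401,975901040320)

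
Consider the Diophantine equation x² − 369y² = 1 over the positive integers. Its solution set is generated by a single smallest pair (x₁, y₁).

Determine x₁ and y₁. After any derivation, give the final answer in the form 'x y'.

d=369: √d = [19; 4,1,3,2,7,4,7,2,3,1,4,38] (ℓ=12, even), read p_11/q_11
i=0: a=19 ⇒ p=19, q=1
…
i=4: a=2 ⇒ p=826, q=43
…
i=6: a=4 ⇒ p=25414, q=1323
…
i=10: a=1 ⇒ p=1758061, q=91521
i=11: a=4 ⇒ p=8396801, q=437120
→ (8396801, 437120).  Check: 8396801²=70506267033601, 369·437120²=70506267033600, difference 1.

8396801 437120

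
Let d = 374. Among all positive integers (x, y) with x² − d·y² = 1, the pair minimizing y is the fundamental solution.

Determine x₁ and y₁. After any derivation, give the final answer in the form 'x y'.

3365 174

√374 → a₀=19, period (2,1,18,1,2,38); ℓ=6 even so k=5
step 0: (19, 1)  from 19·(1,0) + (0,1)
step 1: (39, 2)  from 2·(19,1) + (1,0)
step 2: (58, 3)  from 1·(39,2) + (19,1)
…
step 4: (1141, 59)  from 1·(1083,56) + (58,3)
step 5: (3365, 174)  from 2·(1141,59) + (1083,56)
→ (3365, 174).  Check: 3365²=11323225, 374·174²=11323224, difference 1.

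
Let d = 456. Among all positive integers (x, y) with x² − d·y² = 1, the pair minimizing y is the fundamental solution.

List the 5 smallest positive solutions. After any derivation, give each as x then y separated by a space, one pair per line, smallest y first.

1025 48
2101249 98400
4307559425 201719952
8830494720001 413525803200
18102509868442625 847727694840048

[21; 2,1,4,1,2,42] for √456; ℓ=6 ⇒ convergent index 5
i=0: a=21 ⇒ p=21, q=1
i=1: a=2 ⇒ p=43, q=2
i=2: a=1 ⇒ p=64, q=3
i=3: a=4 ⇒ p=299, q=14
i=4: a=1 ⇒ p=363, q=17
i=5: a=2 ⇒ p=1025, q=48
→ (1025, 48).  Check: 1025²=1050625, 456·48²=1050624, difference 1.
n=2: (1025,48)∘(1025,48) = (1025·1025+456·48·48, 1025·48+48·1025) = (2101249,98400)
n=3: (2101249,98400)∘(1025,48) = (1025·2101249+456·48·98400, 1025·98400+48·2101249) = (4307559425,201719952)
n=4: (4307559425,201719952)∘(1025,48) = (1025·4307559425+456·48·201719952, 1025·201719952+48·4307559425) = (8830494720001,413525803200)
n=5: (8830494720001,413525803200)∘(1025,48) = (1025·8830494720001+456·48·413525803200, 1025·413525803200+48·8830494720001) = (18102509868442625,847727694840048)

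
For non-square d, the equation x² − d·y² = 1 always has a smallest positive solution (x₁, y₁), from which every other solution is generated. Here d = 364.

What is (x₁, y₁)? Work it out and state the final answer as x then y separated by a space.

4954951 259710

√364 = [19; 12,1,2,3,1,8,1,3,2,1,12,38, …], period ℓ=12 (even) → k=11
k=0  a_k=19  p_k/q_k = 19/1
…
k=4  a_k=3  p_k/q_k = 2423/127
k=5  a_k=1  p_k/q_k = 3148/165
k=6  a_k=8  p_k/q_k = 27607/1447
…
k=8  a_k=3  p_k/q_k = 119872/6283
…
k=10  a_k=1  p_k/q_k = 390371/20461
k=11  a_k=12  p_k/q_k = 4954951/259710
→ (4954951, 259710).  Check: 4954951²=24551539412401, 364·259710²=24551539412400, difference 1.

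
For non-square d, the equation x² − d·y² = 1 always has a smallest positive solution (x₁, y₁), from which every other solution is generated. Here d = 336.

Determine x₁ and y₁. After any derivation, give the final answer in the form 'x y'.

d=336: √d = [18; 3,36] (ℓ=2, even), read p_1/q_1
a_0=18:  p_0=18·1+0=18,  q_0=18·0+1=1
a_1=3:  p_1=3·18+1=55,  q_1=3·1+0=3
→ (55, 3).  Check: 55²=3025, 336·3²=3024, difference 1.

55 3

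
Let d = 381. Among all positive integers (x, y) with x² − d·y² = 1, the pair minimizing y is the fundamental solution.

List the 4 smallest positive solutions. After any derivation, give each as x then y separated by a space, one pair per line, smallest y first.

1015 52
2060449 105560
4182710455 214286748
8490900163201 435001992880

d=381: √d = [19; 1,1,12,1,1,38] (ℓ=6, even), read p_5/q_5
step 0: (19, 1)  from 19·(1,0) + (0,1)
…
step 2: (39, 2)  from 1·(20,1) + (19,1)
step 3: (488, 25)  from 12·(39,2) + (20,1)
step 4: (527, 27)  from 1·(488,25) + (39,2)
step 5: (1015, 52)  from 1·(527,27) + (488,25)
(x₁, y₁) = (1015, 52);  1015² − 381·52² = 1 ✓
(1015+52√381)^2 = 2060449 + 105560√381
(1015+52√381)^3 = 4182710455 + 214286748√381
(1015+52√381)^4 = 8490900163201 + 435001992880√381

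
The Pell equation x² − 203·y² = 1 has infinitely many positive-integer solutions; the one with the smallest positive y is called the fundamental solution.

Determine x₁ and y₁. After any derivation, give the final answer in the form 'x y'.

57 4

d=203: √d = [14; 4,28] (ℓ=2, even), read p_1/q_1
k=0  a_k=14  p_k/q_k = 14/1
k=1  a_k=4  p_k/q_k = 57/4
fundamental: x₁=57, y₁=4  (since 3249 − 203·16 = 1)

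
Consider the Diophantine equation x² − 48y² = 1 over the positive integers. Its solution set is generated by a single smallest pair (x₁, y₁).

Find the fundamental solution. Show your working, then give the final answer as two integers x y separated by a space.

7 1

√48 → a₀=6, period (1,12); ℓ=2 even so k=1
k=0  a_k=6  p_k/q_k = 6/1
k=1  a_k=1  p_k/q_k = 7/1
→ (7, 1).  Check: 7²=49, 48·1²=48, difference 1.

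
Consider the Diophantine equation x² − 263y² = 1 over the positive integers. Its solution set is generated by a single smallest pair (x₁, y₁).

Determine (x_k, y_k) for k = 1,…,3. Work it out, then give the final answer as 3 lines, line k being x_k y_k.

139128 8579
38713200767 2387158224
10772180392483224 664241098768765

d=263: √d = [16; 4,1,1,1,1,15,1,1,1,1,4,32] (ℓ=12, even), read p_11/q_11
step 0: (16, 1)  from 16·(1,0) + (0,1)
step 1: (65, 4)  from 4·(16,1) + (1,0)
step 2: (81, 5)  from 1·(65,4) + (16,1)
…
step 4: (227, 14)  from 1·(146,9) + (81,5)
…
step 6: (5822, 359)  from 15·(373,23) + (227,14)
…
step 8: (12017, 741)  from 1·(6195,382) + (5822,359)
…
step 10: (30229, 1864)  from 1·(18212,1123) + (12017,741)
step 11: (139128, 8579)  from 4·(30229,1864) + (18212,1123)
→ (139128, 8579).  Check: 139128²=19356600384, 263·8579²=19356600383, difference 1.
(139128+8579√263)^2 = 38713200767 + 2387158224√263
(139128+8579√263)^3 = 10772180392483224 + 664241098768765√263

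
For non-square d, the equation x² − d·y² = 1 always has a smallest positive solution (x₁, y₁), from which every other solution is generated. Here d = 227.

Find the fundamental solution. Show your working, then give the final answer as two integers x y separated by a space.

[15; 15,30] for √227; ℓ=2 ⇒ convergent index 1
step 0: (15, 1)  from 15·(1,0) + (0,1)
step 1: (226, 15)  from 15·(15,1) + (1,0)
fundamental: x₁=226, y₁=15  (since 51076 − 227·225 = 1)

226 15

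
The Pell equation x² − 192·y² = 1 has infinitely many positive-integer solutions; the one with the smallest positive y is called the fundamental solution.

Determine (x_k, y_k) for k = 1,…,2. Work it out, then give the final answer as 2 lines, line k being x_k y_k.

97 7
18817 1358

√192 = [13; 1,5,1,26, …], period ℓ=4 (even) → k=3
i=0: a=13 ⇒ p=13, q=1
i=1: a=1 ⇒ p=14, q=1
i=2: a=5 ⇒ p=83, q=6
i=3: a=1 ⇒ p=97, q=7
fundamental: x₁=97, y₁=7  (since 9409 − 192·49 = 1)
k=2:  x_2 = 97·97+192·7·7 = 18817,  y_2 = 97·7+7·97 = 1358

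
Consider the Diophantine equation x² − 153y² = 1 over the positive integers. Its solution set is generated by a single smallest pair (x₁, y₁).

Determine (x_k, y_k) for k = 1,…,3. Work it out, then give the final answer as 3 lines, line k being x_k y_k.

2177 176
9478657 766304
41270070401 3336487440

√153 → a₀=12, period (2,1,2,2,2,1,2,24); ℓ=8 even so k=7
i=0: a=12 ⇒ p=12, q=1
…
i=2: a=1 ⇒ p=37, q=3
i=3: a=2 ⇒ p=99, q=8
i=4: a=2 ⇒ p=235, q=19
i=5: a=2 ⇒ p=569, q=46
i=6: a=1 ⇒ p=804, q=65
i=7: a=2 ⇒ p=2177, q=176
→ (2177, 176).  Check: 2177²=4739329, 153·176²=4739328, difference 1.
n=2: (2177,176)∘(2177,176) = (2177·2177+153·176·176, 2177·176+176·2177) = (9478657,766304)
n=3: (9478657,766304)∘(2177,176) = (2177·9478657+153·176·766304, 2177·766304+176·9478657) = (41270070401,3336487440)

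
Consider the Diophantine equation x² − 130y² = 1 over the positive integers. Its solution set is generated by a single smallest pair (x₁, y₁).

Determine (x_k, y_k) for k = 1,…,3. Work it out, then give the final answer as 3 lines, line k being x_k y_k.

[11; 2,2,22] for √130; ℓ=3 ⇒ convergent index 5
a_0=11:  p_0=11·1+0=11,  q_0=11·0+1=1
a_1=2:  p_1=2·11+1=23,  q_1=2·1+0=2
a_2=2:  p_2=2·23+11=57,  q_2=2·2+1=5
a_3=22:  p_3=22·57+23=1277,  q_3=22·5+2=112
a_4=2:  p_4=2·1277+57=2611,  q_4=2·112+5=229
a_5=2:  p_5=2·2611+1277=6499,  q_5=2·229+112=570
→ (6499, 570).  Check: 6499²=42237001, 130·570²=42237000, difference 1.
(6499+570√130)^2 = 84474001 + 7408860√130
(6499+570√130)^3 = 1097993058499 + 96300361710√130

6499 570
84474001 7408860
1097993058499 96300361710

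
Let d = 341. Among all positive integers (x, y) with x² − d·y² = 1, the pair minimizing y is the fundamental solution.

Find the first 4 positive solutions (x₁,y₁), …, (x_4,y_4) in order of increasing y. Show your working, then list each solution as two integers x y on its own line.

10626551 575460
225847172311201 12230310076920
4799952989541519968951 259932027556408030380
102013890481930631287980124801 5524361894723138392975161840

d=341: √d = [18; 2,6,1,8,2,…,6,2,36] (ℓ=14, even), read p_13/q_13
k=0  a_k=18  p_k/q_k = 18/1
…
k=3  a_k=1  p_k/q_k = 277/15
…
k=8  a_k=1  p_k/q_k = 28124/1523
…
k=10  a_k=8  p_k/q_k = 641940/34763
…
k=12  a_k=6  p_k/q_k = 4953942/268271
k=13  a_k=2  p_k/q_k = 10626551/575460
fundamental: x₁=10626551, y₁=575460  (since 112923586155601 − 341·331154211600 = 1)
(10626551+575460√341)^2 = 225847172311201 + 12230310076920√341
(10626551+575460√341)^3 = 4799952989541519968951 + 259932027556408030380√341
(10626551+575460√341)^4 = 102013890481930631287980124801 + 5524361894723138392975161840√341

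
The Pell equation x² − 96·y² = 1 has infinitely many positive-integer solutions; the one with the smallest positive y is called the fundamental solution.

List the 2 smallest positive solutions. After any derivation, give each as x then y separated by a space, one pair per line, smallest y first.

49 5
4801 490

d=96: √d = [9; 1,3,1,18] (ℓ=4, even), read p_3/q_3
a_0=9:  p_0=9·1+0=9,  q_0=9·0+1=1
a_1=1:  p_1=1·9+1=10,  q_1=1·1+0=1
a_2=3:  p_2=3·10+9=39,  q_2=3·1+1=4
a_3=1:  p_3=1·39+10=49,  q_3=1·4+1=5
fundamental: x₁=49, y₁=5  (since 2401 − 96·25 = 1)
(49+5√96)^2 = 4801 + 490√96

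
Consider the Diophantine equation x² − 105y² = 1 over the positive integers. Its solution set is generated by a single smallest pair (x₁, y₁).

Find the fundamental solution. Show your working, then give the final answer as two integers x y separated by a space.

41 4

[10; 4,20] for √105; ℓ=2 ⇒ convergent index 1
step 0: (10, 1)  from 10·(1,0) + (0,1)
step 1: (41, 4)  from 4·(10,1) + (1,0)
→ (41, 4).  Check: 41²=1681, 105·4²=1680, difference 1.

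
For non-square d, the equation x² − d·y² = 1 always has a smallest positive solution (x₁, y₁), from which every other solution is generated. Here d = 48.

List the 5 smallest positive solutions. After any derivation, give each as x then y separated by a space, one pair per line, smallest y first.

√48 → a₀=6, period (1,12); ℓ=2 even so k=1
k=0  a_k=6  p_k/q_k = 6/1
k=1  a_k=1  p_k/q_k = 7/1
→ (7, 1).  Check: 7²=49, 48·1²=48, difference 1.
(7+1√48)^2 = 97 + 14√48
(7+1√48)^3 = 1351 + 195√48
(7+1√48)^4 = 18817 + 2716√48
(7+1√48)^5 = 262087 + 37829√48

7 1
97 14
1351 195
18817 2716
262087 37829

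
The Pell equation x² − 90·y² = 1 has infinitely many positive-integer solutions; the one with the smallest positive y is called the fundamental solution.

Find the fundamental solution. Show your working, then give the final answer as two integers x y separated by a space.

√90 = [9; 2,18, …], period ℓ=2 (even) → k=1
i=0: a=9 ⇒ p=9, q=1
i=1: a=2 ⇒ p=19, q=2
(x₁, y₁) = (19, 2);  19² − 90·2² = 1 ✓

19 2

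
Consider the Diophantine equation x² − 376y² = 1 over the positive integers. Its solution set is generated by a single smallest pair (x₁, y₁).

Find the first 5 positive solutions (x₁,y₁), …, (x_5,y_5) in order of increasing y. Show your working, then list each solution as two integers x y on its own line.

√376 = [19; 2,1,1,3,1,…,1,2,38, …], period ℓ=16 (even) → k=15
i=0: a=19 ⇒ p=19, q=1
…
i=7: a=2 ⇒ p=2928, q=151
…
i=9: a=2 ⇒ p=28834, q=1487
…
i=12: a=3 ⇒ p=368986, q=19029
i=13: a=1 ⇒ p=468441, q=24158
i=14: a=1 ⇒ p=837427, q=43187
i=15: a=2 ⇒ p=2143295, q=110532
fundamental: x₁=2143295, y₁=110532  (since 4593713457025 − 376·12217323024 = 1)
n=2: (2143295,110532)∘(2143295,110532) = (2143295·2143295+376·110532·110532, 2143295·110532+110532·2143295) = (9187426914049,473805365880)
n=3: (9187426914049,473805365880)∘(2143295,110532) = (2143295·9187426914049+376·110532·473805365880, 2143295·473805365880+110532·9187426914049) = (39382732335491159615,2031009343327438668)
n=4: (39382732335491159615,2031009343327438668)∘(2143295,110532) = (2143295·39382732335491159615+376·110532·2031009343327438668, 2143295·2031009343327438668+110532·39382732335491159615) = (168817626601983862467148801,8706104341013491514496240)
n=5: (168817626601983862467148801,8706104341013491514496240)∘(2143295,110532) = (2143295·168817626601983862467148801+376·110532·8706104341013491514496240, 2143295·8706104341013491514496240+110532·168817626601983862467148801) = (723651950015758622280719887718975,37319499807142991581781109982932)

2143295 110532
9187426914049 473805365880
39382732335491159615 2031009343327438668
168817626601983862467148801 8706104341013491514496240
723651950015758622280719887718975 37319499807142991581781109982932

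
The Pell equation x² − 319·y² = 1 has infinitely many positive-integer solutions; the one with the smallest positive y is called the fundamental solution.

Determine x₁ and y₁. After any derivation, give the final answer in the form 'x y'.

√319 = [17; 1,6,5,1,4,…,6,1,34, …], period ℓ=14 (even) → k=13
k=0  a_k=17  p_k/q_k = 17/1
k=1  a_k=1  p_k/q_k = 18/1
k=2  a_k=6  p_k/q_k = 125/7
k=3  a_k=5  p_k/q_k = 643/36
k=4  a_k=1  p_k/q_k = 768/43
…
k=6  a_k=3  p_k/q_k = 11913/667
k=7  a_k=1  p_k/q_k = 15628/875
k=8  a_k=3  p_k/q_k = 58797/3292
k=9  a_k=4  p_k/q_k = 250816/14043
k=10  a_k=1  p_k/q_k = 309613/17335
…
k=12  a_k=6  p_k/q_k = 11102899/621643
k=13  a_k=1  p_k/q_k = 12901780/722361
fundamental: x₁=12901780, y₁=722361  (since 166455927168400 − 319·521805414321 = 1)

12901780 722361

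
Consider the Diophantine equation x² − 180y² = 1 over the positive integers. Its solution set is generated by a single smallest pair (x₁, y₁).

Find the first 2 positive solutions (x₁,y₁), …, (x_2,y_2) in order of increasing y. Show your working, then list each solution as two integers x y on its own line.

161 12
51841 3864

[13; 2,2,2,26] for √180; ℓ=4 ⇒ convergent index 3
i=0: a=13 ⇒ p=13, q=1
i=1: a=2 ⇒ p=27, q=2
i=2: a=2 ⇒ p=67, q=5
i=3: a=2 ⇒ p=161, q=12
fundamental: x₁=161, y₁=12  (since 25921 − 180·144 = 1)
(x_2, y_2) = (161·161 + 180·12·12, 161·12 + 12·161) = (51841, 3864)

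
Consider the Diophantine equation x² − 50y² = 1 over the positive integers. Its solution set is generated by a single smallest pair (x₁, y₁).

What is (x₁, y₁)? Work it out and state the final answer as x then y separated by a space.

√50 = [7; 14, …], period ℓ=1 (odd) → k=1
i=0: a=7 ⇒ p=7, q=1
i=1: a=14 ⇒ p=99, q=14
(x₁, y₁) = (99, 14);  99² − 50·14² = 1 ✓

99 14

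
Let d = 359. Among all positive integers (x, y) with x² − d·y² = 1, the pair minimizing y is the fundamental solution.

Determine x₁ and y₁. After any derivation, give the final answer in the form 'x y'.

d=359: √d = [18; 1,17,1,36] (ℓ=4, even), read p_3/q_3
step 0: (18, 1)  from 18·(1,0) + (0,1)
…
step 2: (341, 18)  from 17·(19,1) + (18,1)
step 3: (360, 19)  from 1·(341,18) + (19,1)
→ (360, 19).  Check: 360²=129600, 359·19²=129599, difference 1.

360 19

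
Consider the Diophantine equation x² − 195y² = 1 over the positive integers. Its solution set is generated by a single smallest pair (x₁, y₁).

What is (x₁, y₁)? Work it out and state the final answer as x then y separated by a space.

14 1

[13; 1,26] for √195; ℓ=2 ⇒ convergent index 1
k=0  a_k=13  p_k/q_k = 13/1
k=1  a_k=1  p_k/q_k = 14/1
(x₁, y₁) = (14, 1);  14² − 195·1² = 1 ✓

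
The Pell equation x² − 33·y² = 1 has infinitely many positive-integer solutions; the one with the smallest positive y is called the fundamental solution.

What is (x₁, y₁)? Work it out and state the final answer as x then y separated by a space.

23 4

d=33: √d = [5; 1,2,1,10] (ℓ=4, even), read p_3/q_3
step 0: (5, 1)  from 5·(1,0) + (0,1)
step 1: (6, 1)  from 1·(5,1) + (1,0)
step 2: (17, 3)  from 2·(6,1) + (5,1)
step 3: (23, 4)  from 1·(17,3) + (6,1)
(x₁, y₁) = (23, 4);  23² − 33·4² = 1 ✓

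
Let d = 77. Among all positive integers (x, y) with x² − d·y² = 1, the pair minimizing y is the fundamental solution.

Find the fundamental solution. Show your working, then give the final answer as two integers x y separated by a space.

[8; 1,3,2,3,1,16] for √77; ℓ=6 ⇒ convergent index 5
step 0: (8, 1)  from 8·(1,0) + (0,1)
step 1: (9, 1)  from 1·(8,1) + (1,0)
step 2: (35, 4)  from 3·(9,1) + (8,1)
step 3: (79, 9)  from 2·(35,4) + (9,1)
step 4: (272, 31)  from 3·(79,9) + (35,4)
step 5: (351, 40)  from 1·(272,31) + (79,9)
→ (351, 40).  Check: 351²=123201, 77·40²=123200, difference 1.

351 40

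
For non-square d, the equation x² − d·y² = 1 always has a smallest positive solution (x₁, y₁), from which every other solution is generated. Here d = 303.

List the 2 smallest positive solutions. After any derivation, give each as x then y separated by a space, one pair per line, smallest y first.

2524 145
12741151 731960

[17; 2,2,5,2,2,34] for √303; ℓ=6 ⇒ convergent index 5
a_0=17:  p_0=17·1+0=17,  q_0=17·0+1=1
a_1=2:  p_1=2·17+1=35,  q_1=2·1+0=2
…
a_3=5:  p_3=5·87+35=470,  q_3=5·5+2=27
a_4=2:  p_4=2·470+87=1027,  q_4=2·27+5=59
a_5=2:  p_5=2·1027+470=2524,  q_5=2·59+27=145
(x₁, y₁) = (2524, 145);  2524² − 303·145² = 1 ✓
(2524+145√303)^2 = 12741151 + 731960√303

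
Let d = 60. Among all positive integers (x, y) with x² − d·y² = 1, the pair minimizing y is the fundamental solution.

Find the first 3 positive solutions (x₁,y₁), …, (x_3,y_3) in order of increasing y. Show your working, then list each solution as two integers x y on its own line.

d=60: √d = [7; 1,2,1,14] (ℓ=4, even), read p_3/q_3
k=0  a_k=7  p_k/q_k = 7/1
…
k=2  a_k=2  p_k/q_k = 23/3
k=3  a_k=1  p_k/q_k = 31/4
→ (31, 4).  Check: 31²=961, 60·4²=960, difference 1.
(x_2, y_2) = (31·31 + 60·4·4, 31·4 + 4·31) = (1921, 248)
(x_3, y_3) = (31·1921 + 60·4·248, 31·248 + 4·1921) = (119071, 15372)

31 4
1921 248
119071 15372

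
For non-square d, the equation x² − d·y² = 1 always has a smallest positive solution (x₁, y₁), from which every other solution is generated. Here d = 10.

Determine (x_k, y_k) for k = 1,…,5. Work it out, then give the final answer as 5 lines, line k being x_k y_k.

19 6
721 228
27379 8658
1039681 328776
39480499 12484830

√10 = [3; 6, …], period ℓ=1 (odd) → k=1
step 0: (3, 1)  from 3·(1,0) + (0,1)
step 1: (19, 6)  from 6·(3,1) + (1,0)
→ (19, 6).  Check: 19²=361, 10·6²=360, difference 1.
n=2: (19,6)∘(19,6) = (19·19+10·6·6, 19·6+6·19) = (721,228)
n=3: (721,228)∘(19,6) = (19·721+10·6·228, 19·228+6·721) = (27379,8658)
n=4: (27379,8658)∘(19,6) = (19·27379+10·6·8658, 19·8658+6·27379) = (1039681,328776)
n=5: (1039681,328776)∘(19,6) = (19·1039681+10·6·328776, 19·328776+6·1039681) = (39480499,12484830)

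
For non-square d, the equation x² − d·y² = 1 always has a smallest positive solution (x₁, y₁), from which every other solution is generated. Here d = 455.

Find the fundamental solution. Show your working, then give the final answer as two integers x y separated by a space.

64 3

[21; 3,42] for √455; ℓ=2 ⇒ convergent index 1
step 0: (21, 1)  from 21·(1,0) + (0,1)
step 1: (64, 3)  from 3·(21,1) + (1,0)
→ (64, 3).  Check: 64²=4096, 455·3²=4095, difference 1.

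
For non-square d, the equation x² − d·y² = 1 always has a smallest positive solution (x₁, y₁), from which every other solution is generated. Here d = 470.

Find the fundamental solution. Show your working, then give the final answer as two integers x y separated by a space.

[21; 1,2,8,2,1,42] for √470; ℓ=6 ⇒ convergent index 5
i=0: a=21 ⇒ p=21, q=1
…
i=3: a=8 ⇒ p=542, q=25
i=4: a=2 ⇒ p=1149, q=53
i=5: a=1 ⇒ p=1691, q=78
fundamental: x₁=1691, y₁=78  (since 2859481 − 470·6084 = 1)

1691 78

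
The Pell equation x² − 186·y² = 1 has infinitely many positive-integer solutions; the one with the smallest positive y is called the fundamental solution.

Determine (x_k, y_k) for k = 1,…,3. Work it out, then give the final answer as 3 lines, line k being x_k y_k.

√186 = [13; 1,1,1,3,4,3,1,1,1,26, …], period ℓ=10 (even) → k=9
i=0: a=13 ⇒ p=13, q=1
i=1: a=1 ⇒ p=14, q=1
i=2: a=1 ⇒ p=27, q=2
i=3: a=1 ⇒ p=41, q=3
…
i=6: a=3 ⇒ p=2073, q=152
i=7: a=1 ⇒ p=2714, q=199
i=8: a=1 ⇒ p=4787, q=351
i=9: a=1 ⇒ p=7501, q=550
fundamental: x₁=7501, y₁=550  (since 56265001 − 186·302500 = 1)
k=2:  x_2 = 7501·7501+186·550·550 = 112530001,  y_2 = 7501·550+550·7501 = 8251100
k=3:  x_3 = 7501·112530001+186·550·8251100 = 1688175067501,  y_3 = 7501·8251100+550·112530001 = 123783001650

7501 550
112530001 8251100
1688175067501 123783001650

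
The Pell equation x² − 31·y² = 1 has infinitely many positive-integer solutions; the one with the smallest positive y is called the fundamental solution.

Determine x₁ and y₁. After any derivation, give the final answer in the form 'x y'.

√31 → a₀=5, period (1,1,3,5,3,1,1,10); ℓ=8 even so k=7
k=0  a_k=5  p_k/q_k = 5/1
…
k=2  a_k=1  p_k/q_k = 11/2
…
k=5  a_k=3  p_k/q_k = 657/118
k=6  a_k=1  p_k/q_k = 863/155
k=7  a_k=1  p_k/q_k = 1520/273
→ (1520, 273).  Check: 1520²=2310400, 31·273²=2310399, difference 1.

1520 273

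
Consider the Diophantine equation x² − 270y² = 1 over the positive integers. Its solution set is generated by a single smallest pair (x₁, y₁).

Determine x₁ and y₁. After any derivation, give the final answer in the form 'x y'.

[16; 2,3,6,3,2,32] for √270; ℓ=6 ⇒ convergent index 5
a_0=16:  p_0=16·1+0=16,  q_0=16·0+1=1
a_1=2:  p_1=2·16+1=33,  q_1=2·1+0=2
a_2=3:  p_2=3·33+16=115,  q_2=3·2+1=7
a_3=6:  p_3=6·115+33=723,  q_3=6·7+2=44
a_4=3:  p_4=3·723+115=2284,  q_4=3·44+7=139
a_5=2:  p_5=2·2284+723=5291,  q_5=2·139+44=322
fundamental: x₁=5291, y₁=322  (since 27994681 − 270·103684 = 1)

5291 322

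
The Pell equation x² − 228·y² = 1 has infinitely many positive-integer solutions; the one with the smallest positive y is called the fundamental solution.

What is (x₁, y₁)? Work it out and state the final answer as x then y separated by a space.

151 10

d=228: √d = [15; 10,30] (ℓ=2, even), read p_1/q_1
i=0: a=15 ⇒ p=15, q=1
i=1: a=10 ⇒ p=151, q=10
→ (151, 10).  Check: 151²=22801, 228·10²=22800, difference 1.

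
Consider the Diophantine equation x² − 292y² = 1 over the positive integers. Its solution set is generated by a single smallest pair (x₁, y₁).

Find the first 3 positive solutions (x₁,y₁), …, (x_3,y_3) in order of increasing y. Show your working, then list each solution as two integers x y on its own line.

2281249 133500
10408194000001 609093483000
47487364308614281249 2778987798000400500

√292 → a₀=17, period (11,2,1,3,8,3,1,2,11,34); ℓ=10 even so k=9
a_0=17:  p_0=17·1+0=17,  q_0=17·0+1=1
…
a_3=1:  p_3=1·393+188=581,  q_3=1·23+11=34
…
a_8=2:  p_8=2·72812+55143=200767,  q_8=2·4261+3227=11749
a_9=11:  p_9=11·200767+72812=2281249,  q_9=11·11749+4261=133500
fundamental: x₁=2281249, y₁=133500  (since 5204097000001 − 292·17822250000 = 1)
(x_2, y_2) = (2281249·2281249 + 292·133500·133500, 2281249·133500 + 133500·2281249) = (10408194000001, 609093483000)
(x_3, y_3) = (2281249·10408194000001 + 292·133500·609093483000, 2281249·609093483000 + 133500·10408194000001) = (47487364308614281249, 2778987798000400500)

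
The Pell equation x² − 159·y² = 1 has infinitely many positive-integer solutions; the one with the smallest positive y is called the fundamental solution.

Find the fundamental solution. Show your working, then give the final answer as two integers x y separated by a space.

√159 = [12; 1,1,1,1,3,1,1,1,1,24, …], period ℓ=10 (even) → k=9
k=0  a_k=12  p_k/q_k = 12/1
k=1  a_k=1  p_k/q_k = 13/1
…
k=3  a_k=1  p_k/q_k = 38/3
k=4  a_k=1  p_k/q_k = 63/5
k=5  a_k=3  p_k/q_k = 227/18
…
k=8  a_k=1  p_k/q_k = 807/64
k=9  a_k=1  p_k/q_k = 1324/105
→ (1324, 105).  Check: 1324²=1752976, 159·105²=1752975, difference 1.

1324 105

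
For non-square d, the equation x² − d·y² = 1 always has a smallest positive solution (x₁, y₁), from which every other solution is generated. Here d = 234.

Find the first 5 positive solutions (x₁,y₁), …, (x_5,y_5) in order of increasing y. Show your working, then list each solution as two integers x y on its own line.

[15; 3,2,1,2,1,2,3,30] for √234; ℓ=8 ⇒ convergent index 7
a_0=15:  p_0=15·1+0=15,  q_0=15·0+1=1
…
a_2=2:  p_2=2·46+15=107,  q_2=2·3+1=7
a_3=1:  p_3=1·107+46=153,  q_3=1·7+3=10
…
a_6=2:  p_6=2·566+413=1545,  q_6=2·37+27=101
a_7=3:  p_7=3·1545+566=5201,  q_7=3·101+37=340
fundamental: x₁=5201, y₁=340  (since 27050401 − 234·115600 = 1)
k=2:  x_2 = 5201·5201+234·340·340 = 54100801,  y_2 = 5201·340+340·5201 = 3536680
k=3:  x_3 = 5201·54100801+234·340·3536680 = 562756526801,  y_3 = 5201·3536680+340·54100801 = 36788545020
k=4:  x_4 = 5201·562756526801+234·340·36788545020 = 5853793337683201,  y_4 = 5201·36788545020+340·562756526801 = 382674441761360
k=5:  x_5 = 5201·5853793337683201+234·340·382674441761360 = 60891157735824130001,  y_5 = 5201·382674441761360+340·5853793337683201 = 3980579506413121700

5201 340
54100801 3536680
562756526801 36788545020
5853793337683201 382674441761360
60891157735824130001 3980579506413121700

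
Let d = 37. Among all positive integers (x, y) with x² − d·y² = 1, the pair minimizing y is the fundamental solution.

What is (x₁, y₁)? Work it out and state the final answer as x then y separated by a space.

d=37: √d = [6; 12] (ℓ=1, odd), read p_1/q_1
step 0: (6, 1)  from 6·(1,0) + (0,1)
step 1: (73, 12)  from 12·(6,1) + (1,0)
→ (73, 12).  Check: 73²=5329, 37·12²=5328, difference 1.

73 12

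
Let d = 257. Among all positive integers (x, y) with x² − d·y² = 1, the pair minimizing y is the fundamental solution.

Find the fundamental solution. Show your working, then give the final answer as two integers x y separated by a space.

513 32

d=257: √d = [16; 32] (ℓ=1, odd), read p_1/q_1
i=0: a=16 ⇒ p=16, q=1
i=1: a=32 ⇒ p=513, q=32
→ (513, 32).  Check: 513²=263169, 257·32²=263168, difference 1.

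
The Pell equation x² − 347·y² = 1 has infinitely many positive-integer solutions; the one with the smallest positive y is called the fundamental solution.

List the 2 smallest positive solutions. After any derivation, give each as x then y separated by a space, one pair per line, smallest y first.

√347 → a₀=18, period (1,1,1,2,4,…,1,1,36); ℓ=14 even so k=13
k=0  a_k=18  p_k/q_k = 18/1
…
k=6  a_k=1  p_k/q_k = 801/43
k=7  a_k=17  p_k/q_k = 14269/766
k=8  a_k=1  p_k/q_k = 15070/809
k=9  a_k=4  p_k/q_k = 74549/4002
k=10  a_k=2  p_k/q_k = 164168/8813
k=11  a_k=1  p_k/q_k = 238717/12815
k=12  a_k=1  p_k/q_k = 402885/21628
k=13  a_k=1  p_k/q_k = 641602/34443
fundamental: x₁=641602, y₁=34443  (since 411653126404 − 347·1186320249 = 1)
n=2: (641602,34443)∘(641602,34443) = (641602·641602+347·34443·34443, 641602·34443+34443·641602) = (823306252807,44197395372)

641602 34443
823306252807 44197395372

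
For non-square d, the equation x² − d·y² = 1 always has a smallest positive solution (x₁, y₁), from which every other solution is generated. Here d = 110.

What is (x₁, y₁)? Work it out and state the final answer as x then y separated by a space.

[10; 2,20] for √110; ℓ=2 ⇒ convergent index 1
i=0: a=10 ⇒ p=10, q=1
i=1: a=2 ⇒ p=21, q=2
→ (21, 2).  Check: 21²=441, 110·2²=440, difference 1.

21 2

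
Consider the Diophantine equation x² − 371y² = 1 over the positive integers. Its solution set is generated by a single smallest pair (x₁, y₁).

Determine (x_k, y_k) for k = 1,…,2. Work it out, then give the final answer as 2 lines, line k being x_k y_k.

1695 88
5746049 298320

d=371: √d = [19; 3,1,4,1,3,38] (ℓ=6, even), read p_5/q_5
a_0=19:  p_0=19·1+0=19,  q_0=19·0+1=1
a_1=3:  p_1=3·19+1=58,  q_1=3·1+0=3
a_2=1:  p_2=1·58+19=77,  q_2=1·3+1=4
…
a_4=1:  p_4=1·366+77=443,  q_4=1·19+4=23
a_5=3:  p_5=3·443+366=1695,  q_5=3·23+19=88
→ (1695, 88).  Check: 1695²=2873025, 371·88²=2873024, difference 1.
(x_2, y_2) = (1695·1695 + 371·88·88, 1695·88 + 88·1695) = (5746049, 298320)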